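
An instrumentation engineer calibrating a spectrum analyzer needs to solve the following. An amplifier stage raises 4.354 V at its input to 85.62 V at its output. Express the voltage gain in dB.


Voltage gain in dB:
G = 20 * log10(Vout / Vin)
  = 20 * log10(85.62 / 4.354)
  = 20 * log10(19.664676)
  = 20 * 1.293687
  = 25.87 dB

25.87 dB


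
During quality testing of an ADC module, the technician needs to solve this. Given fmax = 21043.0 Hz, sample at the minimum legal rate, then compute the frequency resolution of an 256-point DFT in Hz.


Step 1 — Nyquist sampling rate:
fs = 2 * fmax = 2 * 21043.0 = 42086.0 Hz

Step 2 — DFT bin spacing:
df = fs / N = 42086.0 / 256 = 164.3984 Hz

164.3984 Hz


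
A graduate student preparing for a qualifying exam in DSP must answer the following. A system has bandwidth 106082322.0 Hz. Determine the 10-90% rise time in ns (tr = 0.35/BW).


Rise time from bandwidth relationship:
tr = 0.35 / BW
   = 0.35 / 106082322.0
   = 3.299324462e-09 s
   = 3.2993 ns

3.2993 ns


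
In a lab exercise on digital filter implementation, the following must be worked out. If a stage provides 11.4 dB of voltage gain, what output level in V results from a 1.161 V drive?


Output voltage from dB gain:
V_out = V_in * 10^(gain_dB / 20)
      = 1.161 * 10^(11.4 / 20)
      = 1.161 * 3.715352
      = 4.3135 V

4.3135 V


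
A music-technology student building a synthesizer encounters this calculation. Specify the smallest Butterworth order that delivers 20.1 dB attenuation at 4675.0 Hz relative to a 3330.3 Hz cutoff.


Butterworth filter order formula:
n = log10(10^(A/10) - 1) / (2 * log10(f_stop/f_pass))
10^(20.1/10) - 1 = 101.3293
f_stop/f_pass = 4675.0 / 3330.3 = 1.4038
n = 6.8084 -> ceil = 7

7


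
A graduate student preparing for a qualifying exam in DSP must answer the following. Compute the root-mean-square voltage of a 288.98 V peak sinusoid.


RMS voltage for a sinusoidal waveform:
V_rms = V_peak / sqrt(2)
      = 288.98 / 1.414214
      = 204.34 V

204.34 V


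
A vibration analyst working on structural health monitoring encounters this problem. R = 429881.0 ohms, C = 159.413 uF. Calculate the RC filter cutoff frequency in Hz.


Cutoff frequency of a first-order RC filter:
fc = 1 / (2 * pi * R * C)
C = 159.413 uF = 0.000159413 F
fc = 1 / (2 * pi * 429881.0 * 0.000159413)
   = 1 / 430.57801738166
   = 0.002322 Hz

0.002322 Hz


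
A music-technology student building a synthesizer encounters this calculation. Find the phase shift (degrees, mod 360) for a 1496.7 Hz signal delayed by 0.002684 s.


Phase shift from frequency and time delay:
phi = 360 * f * t_delay
    = 360 * 1496.7 * 0.002684
    = 1446.17 degrees
    mod 360 = 6.17 degrees

6.17 degrees


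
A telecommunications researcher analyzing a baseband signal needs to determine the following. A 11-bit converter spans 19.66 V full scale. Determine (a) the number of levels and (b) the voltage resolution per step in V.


Step 1 — number of quantization levels:
L = 2^N = 2^11 = 2048

Step 2 — LSB step size:
delta = Vfs / L
      = 19.66 / 2048
      = 0.00959961 V

Levels = 2048; step size = 0.00959961 V


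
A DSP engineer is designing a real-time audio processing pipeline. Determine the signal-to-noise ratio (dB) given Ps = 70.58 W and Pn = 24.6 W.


SNR in decibels:
SNR = 10 * log10(Ps / Pn)
    = 10 * log10(70.58 / 24.6)
    = 10 * log10(2.8691)
    = 10 * 0.4577
    = 4.58 dB

4.58 dB


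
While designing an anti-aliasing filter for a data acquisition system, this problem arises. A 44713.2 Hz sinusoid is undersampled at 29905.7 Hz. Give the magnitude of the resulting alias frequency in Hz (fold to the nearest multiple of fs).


Compute the nearest integer multiple of fs to the signal:
n = round(44713.2 / 29905.7) = 1
f_alias = |44713.2 - 1 * 29905.7|
        = |44713.2 - 29905.7|
        = 14807.5 Hz

14807.5


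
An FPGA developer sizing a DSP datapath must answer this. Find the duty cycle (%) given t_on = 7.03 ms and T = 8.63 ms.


Duty cycle as a percentage:
DC = (t_on / T) * 100
   = (7.03 / 8.63) * 100
   = 0.8146 * 100
   = 81.46 %

81.46 %


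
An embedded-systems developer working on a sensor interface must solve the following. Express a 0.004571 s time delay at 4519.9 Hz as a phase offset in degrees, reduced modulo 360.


Phase shift from frequency and time delay:
phi = 360 * f * t_delay
    = 360 * 4519.9 * 0.004571
    = 7437.77 degrees
    mod 360 = 237.77 degrees

237.77 degrees


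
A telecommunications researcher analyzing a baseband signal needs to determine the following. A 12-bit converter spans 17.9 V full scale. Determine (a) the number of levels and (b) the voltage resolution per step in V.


Step 1 — number of quantization levels:
L = 2^N = 2^12 = 4096

Step 2 — LSB step size:
delta = Vfs / L
      = 17.9 / 4096
      = 0.00437012 V

Levels = 4096; step size = 0.00437012 V


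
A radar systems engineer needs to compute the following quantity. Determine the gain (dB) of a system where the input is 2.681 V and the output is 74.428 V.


Voltage gain in dB:
G = 20 * log10(Vout / Vin)
  = 20 * log10(74.428 / 2.681)
  = 20 * log10(27.761283)
  = 20 * 1.44344
  = 28.87 dB

28.87 dB


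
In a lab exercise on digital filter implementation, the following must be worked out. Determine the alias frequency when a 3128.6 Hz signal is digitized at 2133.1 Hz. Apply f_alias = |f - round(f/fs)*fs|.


Compute the nearest integer multiple of fs to the signal:
n = round(3128.6 / 2133.1) = 1
f_alias = |3128.6 - 1 * 2133.1|
        = |3128.6 - 2133.1|
        = 995.5 Hz

995.5


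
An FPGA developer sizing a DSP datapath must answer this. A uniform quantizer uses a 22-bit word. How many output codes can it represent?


Number of quantization levels = 2^N
= 2^22
= 4194304

4194304


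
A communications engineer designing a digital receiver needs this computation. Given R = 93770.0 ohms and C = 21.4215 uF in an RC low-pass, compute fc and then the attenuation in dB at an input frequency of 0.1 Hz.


Step 1 — cutoff frequency:
fc = 1 / (2*pi*R*C)
C = 21.4215 uF = 2.14215e-05 F
fc = 1 / (2*pi*93770.0*2.14215e-05)
   = 0.079233 Hz

Step 2 — magnitude at f = 0.1 Hz:
|H(f)| = 1 / sqrt(1 + (f/fc)^2)
f/fc = 0.1 / 0.079233 = 1.2621
|H| = 1 / sqrt(1 + 1.592896) = 0.6210227
|H|_dB = 20*log10(0.6210227) = -4.14 dB

fc = 0.079233 Hz; |H(0.1 Hz)| = -4.14 dB


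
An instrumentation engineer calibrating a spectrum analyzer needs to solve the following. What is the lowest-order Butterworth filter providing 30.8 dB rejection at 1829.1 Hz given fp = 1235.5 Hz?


Butterworth filter order formula:
n = log10(10^(A/10) - 1) / (2 * log10(f_stop/f_pass))
10^(30.8/10) - 1 = 1201.2644
f_stop/f_pass = 1829.1 / 1235.5 = 1.4805
n = 9.0368 -> ceil = 10

10


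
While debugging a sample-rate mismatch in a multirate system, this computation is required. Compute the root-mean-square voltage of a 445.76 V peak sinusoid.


RMS voltage for a sinusoidal waveform:
V_rms = V_peak / sqrt(2)
      = 445.76 / 1.414214
      = 315.2 V

315.2 V


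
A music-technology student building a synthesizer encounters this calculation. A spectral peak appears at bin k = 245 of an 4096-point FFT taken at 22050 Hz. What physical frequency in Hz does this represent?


Frequency of DFT bin k:
f_k = k * fs / N
    = 245 * 22050 / 4096
    = 5402250 / 4096
    = 1318.909 Hz

1318.909 Hz


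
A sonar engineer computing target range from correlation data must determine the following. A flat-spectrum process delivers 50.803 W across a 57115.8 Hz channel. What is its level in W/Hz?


Power spectral density:
PSD = P / BW
    = 50.803 / 57115.8
    = 0.00088947 W/Hz

0.00088947 W/Hz


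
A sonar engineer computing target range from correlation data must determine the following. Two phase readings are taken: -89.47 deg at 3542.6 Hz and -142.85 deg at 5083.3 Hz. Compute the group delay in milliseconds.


Group delay from phase difference:
tau = -d(phi)/d(omega)
d(phi) = -53.38 deg = -0.931657 rad
d(omega) = 2*pi*(5083.3 - 3542.6) = 9680.5036 rad/s
tau = -(-0.931657) / 9680.5036
    = 0.0962 ms

0.0962 ms


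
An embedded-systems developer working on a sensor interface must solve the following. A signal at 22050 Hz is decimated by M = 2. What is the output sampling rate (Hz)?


Decimation reduces the sample rate:
fs_out = fs_in / M
       = 22050 / 2
       = 11025.0 Hz

11025.0 Hz


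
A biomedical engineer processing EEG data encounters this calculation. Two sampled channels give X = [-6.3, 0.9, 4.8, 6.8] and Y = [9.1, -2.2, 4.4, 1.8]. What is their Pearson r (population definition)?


Pearson correlation coefficient (population):
r = cov(X,Y) / (std(X) * std(Y))
Mean X = 1.55, Mean Y = 3.275
Cov(X,Y) = -11.56375
Std(X) = 5.004248, Std(Y) = 4.103276
r = -0.5632

-0.5632


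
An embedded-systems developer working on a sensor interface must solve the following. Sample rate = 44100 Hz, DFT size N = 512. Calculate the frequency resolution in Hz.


DFT frequency resolution:
df = fs / N
   = 44100 / 512
   = 86.1328 Hz

86.1328 Hz


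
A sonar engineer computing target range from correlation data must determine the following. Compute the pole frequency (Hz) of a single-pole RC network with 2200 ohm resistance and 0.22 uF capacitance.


Cutoff frequency of a first-order RC filter:
fc = 1 / (2 * pi * R * C)
C = 0.22 uF = 2.2e-07 F
fc = 1 / (2 * pi * 2200 * 2.2e-07)
   = 1 / 0.0030410616886749
   = 328.832527 Hz

328.832527 Hz


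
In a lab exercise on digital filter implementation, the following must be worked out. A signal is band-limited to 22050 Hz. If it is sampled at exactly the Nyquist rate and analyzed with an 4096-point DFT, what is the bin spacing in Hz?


Step 1 — Nyquist sampling rate:
fs = 2 * fmax = 2 * 22050 = 44100 Hz

Step 2 — DFT bin spacing:
df = fs / N = 44100 / 4096 = 10.7666 Hz

10.7666 Hz


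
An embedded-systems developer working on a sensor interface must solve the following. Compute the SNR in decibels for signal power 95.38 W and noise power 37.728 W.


SNR in decibels:
SNR = 10 * log10(Ps / Pn)
    = 10 * log10(95.38 / 37.728)
    = 10 * log10(2.5281)
    = 10 * 0.4028
    = 4.03 dB

4.03 dB


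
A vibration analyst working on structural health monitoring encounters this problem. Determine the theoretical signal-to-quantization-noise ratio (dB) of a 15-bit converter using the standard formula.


Theoretical SNR for a full-scale sinusoid:
SNR = 6.02 * N + 1.76
    = 6.02 * 15 + 1.76
    = 90.3 + 1.76
    = 92.06 dB

92.06 dB


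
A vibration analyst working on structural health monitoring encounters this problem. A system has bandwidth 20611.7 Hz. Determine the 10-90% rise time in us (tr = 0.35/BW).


Rise time from bandwidth relationship:
tr = 0.35 / BW
   = 0.35 / 20611.7
   = 1.698064691e-05 s
   = 16.9806 us

16.9806 us


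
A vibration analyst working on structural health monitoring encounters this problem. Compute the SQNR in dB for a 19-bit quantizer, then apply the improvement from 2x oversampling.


Step 1 — baseline SQNR at Nyquist:
SQNR_base = 6.02*N + 1.76
          = 6.02*19 + 1.76
          = 116.14 dB

Step 2 — oversampling processing gain:
G = 10*log10(OSR) = 10*log10(2) = 3.01 dB

Step 3 — total:
SQNR_total = 116.14 + 3.01 = 119.15 dB

Base SQNR = 116.14 dB; oversampled SQNR = 119.15 dB


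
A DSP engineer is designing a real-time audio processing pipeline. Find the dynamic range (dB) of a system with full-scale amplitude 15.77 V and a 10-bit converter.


Dynamic range from full-scale to LSB:
V_min = V_max / 2^bits = 15.77 / 2^10
DR = 20 * log10(V_max / V_min)
   = 20 * log10(2^10)
   = 20 * 10 * log10(2)
   = 60.21 dB

60.21 dB


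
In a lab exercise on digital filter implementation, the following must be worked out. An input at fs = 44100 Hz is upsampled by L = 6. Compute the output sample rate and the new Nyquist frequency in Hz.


Step 1 — output sample rate after interpolation by L:
fs_out = L * fs_in = 6 * 44100 = 264600 Hz

Step 2 — Nyquist frequency of the output stream:
f_Nyq = fs_out / 2 = 264600 / 2 = 132300.0 Hz

fs_out = 264600 Hz; f_Nyquist = 132300.0 Hz


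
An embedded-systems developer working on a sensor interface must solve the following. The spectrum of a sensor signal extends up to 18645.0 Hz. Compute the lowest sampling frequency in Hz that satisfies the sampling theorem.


The Nyquist rate is twice the maximum frequency component.
fs_min = 2 * fmax
      = 2 * 18645.0
      = 37290.0 Hz

37290.0


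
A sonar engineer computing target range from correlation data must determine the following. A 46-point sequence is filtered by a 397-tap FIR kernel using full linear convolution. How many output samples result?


Linear convolution output length:
L = N + M - 1
  = 46 + 397 - 1
  = 442 samples

442


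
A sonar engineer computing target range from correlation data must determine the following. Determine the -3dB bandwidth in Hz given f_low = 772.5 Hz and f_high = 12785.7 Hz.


Bandwidth is the difference of -3dB frequencies:
BW = f_high - f_low
   = 12785.7 - 772.5
   = 12013.2 Hz

12013.2 Hz


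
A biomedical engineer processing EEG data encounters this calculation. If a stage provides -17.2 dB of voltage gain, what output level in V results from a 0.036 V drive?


Output voltage from dB gain:
V_out = V_in * 10^(gain_dB / 20)
      = 0.036 * 10^(-17.2 / 20)
      = 0.036 * 0.138038
      = 0.005 V

0.005 V


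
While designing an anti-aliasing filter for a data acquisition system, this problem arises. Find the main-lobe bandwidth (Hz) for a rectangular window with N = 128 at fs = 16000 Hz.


Main lobe width for a rectangular window:
Width = 2 * fs / N
      = 2 * 16000 / 128
      = 32000 / 128
      = 250.0 Hz

250.0 Hz


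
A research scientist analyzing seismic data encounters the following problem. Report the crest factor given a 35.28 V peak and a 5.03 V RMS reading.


Crest factor is the ratio of peak to RMS:
CF = V_peak / V_rms
   = 35.28 / 5.03
   = 7.0139

7.0139


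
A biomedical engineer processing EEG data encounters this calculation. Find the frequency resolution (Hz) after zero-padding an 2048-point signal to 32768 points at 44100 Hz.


Frequency resolution after zero-padding:
N_padded = 2048 * 16 = 32768
df = fs / N_padded
   = 44100 / 32768
   = 1.3458 Hz

1.3458 Hz


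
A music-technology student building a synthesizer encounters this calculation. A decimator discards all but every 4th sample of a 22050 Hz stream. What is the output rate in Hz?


Decimation reduces the sample rate:
fs_out = fs_in / M
       = 22050 / 4
       = 5512.5 Hz

5512.5 Hz


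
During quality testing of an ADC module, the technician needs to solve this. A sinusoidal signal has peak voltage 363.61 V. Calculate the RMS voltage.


RMS voltage for a sinusoidal waveform:
V_rms = V_peak / sqrt(2)
      = 363.61 / 1.414214
      = 257.111 V

257.111 V


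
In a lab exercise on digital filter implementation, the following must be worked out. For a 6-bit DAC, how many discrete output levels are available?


Number of quantization levels = 2^N
= 2^6
= 64

64


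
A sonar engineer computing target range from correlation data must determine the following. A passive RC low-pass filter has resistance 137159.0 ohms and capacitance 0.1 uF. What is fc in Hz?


Cutoff frequency of a first-order RC filter:
fc = 1 / (2 * pi * R * C)
C = 0.1 uF = 1e-07 F
fc = 1 / (2 * pi * 137159.0 * 1e-07)
   = 1 / 0.086179541354744
   = 11.603682 Hz

11.603682 Hz


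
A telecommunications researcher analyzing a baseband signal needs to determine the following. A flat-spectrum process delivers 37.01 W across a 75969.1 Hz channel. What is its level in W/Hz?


Power spectral density:
PSD = P / BW
    = 37.01 / 75969.1
    = 0.00048717 W/Hz

0.00048717 W/Hz


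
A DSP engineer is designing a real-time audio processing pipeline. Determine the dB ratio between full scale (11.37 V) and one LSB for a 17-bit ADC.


Dynamic range from full-scale to LSB:
V_min = V_max / 2^bits = 11.37 / 2^17
DR = 20 * log10(V_max / V_min)
   = 20 * log10(2^17)
   = 20 * 17 * log10(2)
   = 102.35 dB

102.35 dB


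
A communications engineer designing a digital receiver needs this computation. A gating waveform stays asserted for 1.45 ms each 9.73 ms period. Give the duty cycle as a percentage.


Duty cycle as a percentage:
DC = (t_on / T) * 100
   = (1.45 / 9.73) * 100
   = 0.149024 * 100
   = 14.9 %

14.9 %


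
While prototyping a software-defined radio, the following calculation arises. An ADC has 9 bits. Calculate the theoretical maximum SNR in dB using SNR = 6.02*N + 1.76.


Theoretical SNR for a full-scale sinusoid:
SNR = 6.02 * N + 1.76
    = 6.02 * 9 + 1.76
    = 54.18 + 1.76
    = 55.94 dB

55.94 dB


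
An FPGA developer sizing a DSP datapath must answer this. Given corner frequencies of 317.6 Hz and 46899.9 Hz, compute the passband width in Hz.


Bandwidth is the difference of -3dB frequencies:
BW = f_high - f_low
   = 46899.9 - 317.6
   = 46582.3 Hz

46582.3 Hz


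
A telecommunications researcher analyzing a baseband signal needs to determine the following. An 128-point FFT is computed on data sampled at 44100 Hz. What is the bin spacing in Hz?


DFT frequency resolution:
df = fs / N
   = 44100 / 128
   = 344.5312 Hz

344.5312 Hz


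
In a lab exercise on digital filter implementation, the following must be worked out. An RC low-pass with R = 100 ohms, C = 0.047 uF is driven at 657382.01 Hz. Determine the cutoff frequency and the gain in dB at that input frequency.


Step 1 — cutoff frequency:
fc = 1 / (2*pi*R*C)
C = 0.047 uF = 4.7e-08 F
fc = 1 / (2*pi*100*4.7e-08)
   = 33862.754 Hz

Step 2 — magnitude at f = 657382.01 Hz:
|H(f)| = 1 / sqrt(1 + (f/fc)^2)
f/fc = 657382.01 / 33862.754 = 19.413129
|H| = 1 / sqrt(1 + 376.869578) = 0.0514433
|H|_dB = 20*log10(0.0514433) = -25.77 dB

fc = 33862.754 Hz; |H(657382.01 Hz)| = -25.77 dB


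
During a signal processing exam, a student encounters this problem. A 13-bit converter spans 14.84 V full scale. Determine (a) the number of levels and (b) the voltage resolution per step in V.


Step 1 — number of quantization levels:
L = 2^N = 2^13 = 8192

Step 2 — LSB step size:
delta = Vfs / L
      = 14.84 / 8192
      = 0.00181152 V

Levels = 8192; step size = 0.00181152 V


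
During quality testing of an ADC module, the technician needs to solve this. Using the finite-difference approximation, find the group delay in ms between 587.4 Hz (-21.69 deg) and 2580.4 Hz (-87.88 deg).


Group delay from phase difference:
tau = -d(phi)/d(omega)
d(phi) = -66.19 deg = -1.155233 rad
d(omega) = 2*pi*(2580.4 - 587.4) = 12522.3883 rad/s
tau = -(-1.155233) / 12522.3883
    = 0.0923 ms

0.0923 ms


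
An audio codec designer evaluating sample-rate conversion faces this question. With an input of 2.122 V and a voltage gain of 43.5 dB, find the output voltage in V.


Output voltage from dB gain:
V_out = V_in * 10^(gain_dB / 20)
      = 2.122 * 10^(43.5 / 20)
      = 2.122 * 149.623566
      = 317.5012 V

317.5012 V


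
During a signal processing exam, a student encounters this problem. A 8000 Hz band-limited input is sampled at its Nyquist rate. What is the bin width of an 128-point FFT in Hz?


Step 1 — Nyquist sampling rate:
fs = 2 * fmax = 2 * 8000 = 16000 Hz

Step 2 — DFT bin spacing:
df = fs / N = 16000 / 128 = 125.0 Hz

125.0 Hz


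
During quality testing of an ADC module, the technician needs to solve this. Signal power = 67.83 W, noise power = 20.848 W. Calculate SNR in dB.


SNR in decibels:
SNR = 10 * log10(Ps / Pn)
    = 10 * log10(67.83 / 20.848)
    = 10 * log10(3.2535)
    = 10 * 0.5124
    = 5.12 dB

5.12 dB


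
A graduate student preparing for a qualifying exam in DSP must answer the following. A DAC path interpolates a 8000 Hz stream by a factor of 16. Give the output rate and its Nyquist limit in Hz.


Step 1 — output sample rate after interpolation by L:
fs_out = L * fs_in = 16 * 8000 = 128000 Hz

Step 2 — Nyquist frequency of the output stream:
f_Nyq = fs_out / 2 = 128000 / 2 = 64000.0 Hz

fs_out = 128000 Hz; f_Nyquist = 64000.0 Hz


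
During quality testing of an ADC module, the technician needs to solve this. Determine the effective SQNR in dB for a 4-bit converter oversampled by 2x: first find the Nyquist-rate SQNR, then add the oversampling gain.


Step 1 — baseline SQNR at Nyquist:
SQNR_base = 6.02*N + 1.76
          = 6.02*4 + 1.76
          = 25.84 dB

Step 2 — oversampling processing gain:
G = 10*log10(OSR) = 10*log10(2) = 3.01 dB

Step 3 — total:
SQNR_total = 25.84 + 3.01 = 28.85 dB

Base SQNR = 25.84 dB; oversampled SQNR = 28.85 dB


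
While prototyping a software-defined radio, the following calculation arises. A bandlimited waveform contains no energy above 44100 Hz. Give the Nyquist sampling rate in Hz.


The Nyquist rate is twice the maximum frequency component.
fs_min = 2 * fmax
      = 2 * 44100
      = 88200 Hz

88200


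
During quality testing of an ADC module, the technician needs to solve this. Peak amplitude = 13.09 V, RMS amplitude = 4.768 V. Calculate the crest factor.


Crest factor is the ratio of peak to RMS:
CF = V_peak / V_rms
   = 13.09 / 4.768
   = 2.7454

2.7454


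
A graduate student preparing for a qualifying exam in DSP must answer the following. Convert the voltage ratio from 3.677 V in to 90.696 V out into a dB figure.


Voltage gain in dB:
G = 20 * log10(Vout / Vin)
  = 20 * log10(90.696 / 3.677)
  = 20 * log10(24.66576)
  = 20 * 1.392095
  = 27.84 dB

27.84 dB


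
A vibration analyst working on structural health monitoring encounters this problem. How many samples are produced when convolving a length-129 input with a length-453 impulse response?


Linear convolution output length:
L = N + M - 1
  = 129 + 453 - 1
  = 581 samples

581


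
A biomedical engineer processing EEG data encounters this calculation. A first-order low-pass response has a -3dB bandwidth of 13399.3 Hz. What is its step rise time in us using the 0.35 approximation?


Rise time from bandwidth relationship:
tr = 0.35 / BW
   = 0.35 / 13399.3
   = 2.61207675e-05 s
   = 26.1208 us

26.1208 us


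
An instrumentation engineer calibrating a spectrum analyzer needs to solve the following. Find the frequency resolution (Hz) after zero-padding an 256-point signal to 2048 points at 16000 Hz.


Frequency resolution after zero-padding:
N_padded = 256 * 8 = 2048
df = fs / N_padded
   = 16000 / 2048
   = 7.8125 Hz

7.8125 Hz


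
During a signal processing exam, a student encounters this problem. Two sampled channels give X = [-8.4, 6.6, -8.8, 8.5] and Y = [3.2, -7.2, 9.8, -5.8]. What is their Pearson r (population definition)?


Pearson correlation coefficient (population):
r = cov(X,Y) / (std(X) * std(Y))
Mean X = -0.525, Mean Y = 0.0
Cov(X,Y) = -52.485
Std(X) = 8.104127, Std(Y) = 6.923872
r = -0.9354

-0.9354


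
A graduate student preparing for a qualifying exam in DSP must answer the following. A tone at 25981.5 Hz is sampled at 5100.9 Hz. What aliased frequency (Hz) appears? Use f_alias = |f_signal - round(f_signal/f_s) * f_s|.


Compute the nearest integer multiple of fs to the signal:
n = round(25981.5 / 5100.9) = 5
f_alias = |25981.5 - 5 * 5100.9|
        = |25981.5 - 25504.5|
        = 477.0 Hz

477.0


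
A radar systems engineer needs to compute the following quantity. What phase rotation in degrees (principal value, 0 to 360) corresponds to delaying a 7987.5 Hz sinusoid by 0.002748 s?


Phase shift from frequency and time delay:
phi = 360 * f * t_delay
    = 360 * 7987.5 * 0.002748
    = 7901.87 degrees
    mod 360 = 341.87 degrees

341.87 degrees


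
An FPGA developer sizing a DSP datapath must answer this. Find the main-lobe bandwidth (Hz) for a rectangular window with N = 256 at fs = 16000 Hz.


Main lobe width for a rectangular window:
Width = 2 * fs / N
      = 2 * 16000 / 256
      = 32000 / 256
      = 125.0 Hz

125.0 Hz


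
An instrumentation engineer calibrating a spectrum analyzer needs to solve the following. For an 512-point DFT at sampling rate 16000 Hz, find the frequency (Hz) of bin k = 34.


Frequency of DFT bin k:
f_k = k * fs / N
    = 34 * 16000 / 512
    = 544000 / 512
    = 1062.5 Hz

1062.5 Hz


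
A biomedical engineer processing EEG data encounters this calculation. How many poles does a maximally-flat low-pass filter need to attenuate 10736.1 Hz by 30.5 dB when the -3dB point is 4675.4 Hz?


Butterworth filter order formula:
n = log10(10^(A/10) - 1) / (2 * log10(f_stop/f_pass))
10^(30.5/10) - 1 = 1121.0185
f_stop/f_pass = 10736.1 / 4675.4 = 2.2963
n = 4.2235 -> ceil = 5

5


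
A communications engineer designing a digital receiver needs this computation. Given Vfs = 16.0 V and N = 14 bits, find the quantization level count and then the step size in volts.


Step 1 — number of quantization levels:
L = 2^N = 2^14 = 16384

Step 2 — LSB step size:
delta = Vfs / L
      = 16.0 / 16384
      = 0.00097656 V

Levels = 16384; step size = 0.00097656 V


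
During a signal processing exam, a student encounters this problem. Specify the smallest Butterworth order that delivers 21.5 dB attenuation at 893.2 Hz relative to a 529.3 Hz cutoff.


Butterworth filter order formula:
n = log10(10^(A/10) - 1) / (2 * log10(f_stop/f_pass))
10^(21.5/10) - 1 = 140.2538
f_stop/f_pass = 893.2 / 529.3 = 1.6875
n = 4.7238 -> ceil = 5

5


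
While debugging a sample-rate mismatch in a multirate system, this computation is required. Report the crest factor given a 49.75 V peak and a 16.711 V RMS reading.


Crest factor is the ratio of peak to RMS:
CF = V_peak / V_rms
   = 49.75 / 16.711
   = 2.9771

2.9771


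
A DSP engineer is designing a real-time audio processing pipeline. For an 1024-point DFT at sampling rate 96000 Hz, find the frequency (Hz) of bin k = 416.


Frequency of DFT bin k:
f_k = k * fs / N
    = 416 * 96000 / 1024
    = 39936000 / 1024
    = 39000.0 Hz

39000.0 Hz


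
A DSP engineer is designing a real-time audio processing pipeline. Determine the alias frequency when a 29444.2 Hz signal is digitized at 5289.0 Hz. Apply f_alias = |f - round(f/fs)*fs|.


Compute the nearest integer multiple of fs to the signal:
n = round(29444.2 / 5289.0) = 6
f_alias = |29444.2 - 6 * 5289.0|
        = |29444.2 - 31734.0|
        = 2289.8 Hz

2289.8


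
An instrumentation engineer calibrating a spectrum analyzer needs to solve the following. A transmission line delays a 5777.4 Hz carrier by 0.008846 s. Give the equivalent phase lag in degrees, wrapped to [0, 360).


Phase shift from frequency and time delay:
phi = 360 * f * t_delay
    = 360 * 5777.4 * 0.008846
    = 18398.48 degrees
    mod 360 = 38.48 degrees

38.48 degrees


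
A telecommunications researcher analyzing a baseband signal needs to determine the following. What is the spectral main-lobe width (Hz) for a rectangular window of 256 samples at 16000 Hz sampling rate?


Main lobe width for a rectangular window:
Width = 2 * fs / N
      = 2 * 16000 / 256
      = 32000 / 256
      = 125.0 Hz

125.0 Hz


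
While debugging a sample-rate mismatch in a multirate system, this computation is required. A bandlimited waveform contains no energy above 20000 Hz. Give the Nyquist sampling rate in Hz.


The Nyquist rate is twice the maximum frequency component.
fs_min = 2 * fmax
      = 2 * 20000
      = 40000 Hz

40000


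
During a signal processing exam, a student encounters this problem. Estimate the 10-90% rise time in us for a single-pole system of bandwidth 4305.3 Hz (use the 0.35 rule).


Rise time from bandwidth relationship:
tr = 0.35 / BW
   = 0.35 / 4305.3
   = 8.129514784e-05 s
   = 81.2951 us

81.2951 us


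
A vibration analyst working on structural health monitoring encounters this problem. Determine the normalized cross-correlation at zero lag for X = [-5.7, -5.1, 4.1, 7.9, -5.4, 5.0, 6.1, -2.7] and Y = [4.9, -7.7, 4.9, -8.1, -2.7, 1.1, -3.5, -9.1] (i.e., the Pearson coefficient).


Pearson correlation coefficient (population):
r = cov(X,Y) / (std(X) * std(Y))
Mean X = 0.525, Mean Y = -2.525
Cov(X,Y) = 0.168125
Std(X) = 5.410349, Std(Y) = 5.308896
r = 0.0059

0.0059


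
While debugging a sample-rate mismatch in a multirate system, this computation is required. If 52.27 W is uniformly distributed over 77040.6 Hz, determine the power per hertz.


Power spectral density:
PSD = P / BW
    = 52.27 / 77040.6
    = 0.00067847 W/Hz

0.00067847 W/Hz


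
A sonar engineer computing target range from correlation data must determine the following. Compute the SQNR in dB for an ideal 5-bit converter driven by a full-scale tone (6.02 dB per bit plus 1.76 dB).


Theoretical SNR for a full-scale sinusoid:
SNR = 6.02 * N + 1.76
    = 6.02 * 5 + 1.76
    = 30.1 + 1.76
    = 31.86 dB

31.86 dB


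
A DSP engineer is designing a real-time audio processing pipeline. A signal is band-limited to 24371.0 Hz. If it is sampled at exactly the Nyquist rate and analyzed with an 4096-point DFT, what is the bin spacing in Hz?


Step 1 — Nyquist sampling rate:
fs = 2 * fmax = 2 * 24371.0 = 48742.0 Hz

Step 2 — DFT bin spacing:
df = fs / N = 48742.0 / 4096 = 11.8999 Hz

11.8999 Hz


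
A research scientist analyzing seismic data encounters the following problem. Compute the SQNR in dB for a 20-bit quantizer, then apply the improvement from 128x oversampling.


Step 1 — baseline SQNR at Nyquist:
SQNR_base = 6.02*N + 1.76
          = 6.02*20 + 1.76
          = 122.16 dB

Step 2 — oversampling processing gain:
G = 10*log10(OSR) = 10*log10(128) = 21.07 dB

Step 3 — total:
SQNR_total = 122.16 + 21.07 = 143.23 dB

Base SQNR = 122.16 dB; oversampled SQNR = 143.23 dB


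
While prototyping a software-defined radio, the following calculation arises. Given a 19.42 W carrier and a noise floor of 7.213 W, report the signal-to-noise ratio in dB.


SNR in decibels:
SNR = 10 * log10(Ps / Pn)
    = 10 * log10(19.42 / 7.213)
    = 10 * log10(2.6924)
    = 10 * 0.4301
    = 4.3 dB

4.3 dB


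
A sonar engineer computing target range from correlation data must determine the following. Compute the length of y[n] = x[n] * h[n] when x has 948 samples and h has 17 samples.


Linear convolution output length:
L = N + M - 1
  = 948 + 17 - 1
  = 964 samples

964


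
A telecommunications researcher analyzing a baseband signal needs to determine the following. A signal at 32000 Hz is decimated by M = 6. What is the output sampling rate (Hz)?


Decimation reduces the sample rate:
fs_out = fs_in / M
       = 32000 / 6
       = 5333.3333 Hz

5333.3333 Hz


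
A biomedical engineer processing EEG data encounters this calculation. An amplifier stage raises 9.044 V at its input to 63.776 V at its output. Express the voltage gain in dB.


Voltage gain in dB:
G = 20 * log10(Vout / Vin)
  = 20 * log10(63.776 / 9.044)
  = 20 * log10(7.051747)
  = 20 * 0.848297
  = 16.97 dB

16.97 dB


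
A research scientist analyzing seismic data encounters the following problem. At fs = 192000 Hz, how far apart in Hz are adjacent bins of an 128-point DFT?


DFT frequency resolution:
df = fs / N
   = 192000 / 128
   = 1500.0 Hz

1500.0 Hz


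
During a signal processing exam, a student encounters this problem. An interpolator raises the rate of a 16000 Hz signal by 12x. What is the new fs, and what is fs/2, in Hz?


Step 1 — output sample rate after interpolation by L:
fs_out = L * fs_in = 12 * 16000 = 192000 Hz

Step 2 — Nyquist frequency of the output stream:
f_Nyq = fs_out / 2 = 192000 / 2 = 96000.0 Hz

fs_out = 192000 Hz; f_Nyquist = 96000.0 Hz


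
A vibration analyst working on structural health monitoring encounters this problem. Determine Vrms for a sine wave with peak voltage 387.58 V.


RMS voltage for a sinusoidal waveform:
V_rms = V_peak / sqrt(2)
      = 387.58 / 1.414214
      = 274.06 V

274.06 V


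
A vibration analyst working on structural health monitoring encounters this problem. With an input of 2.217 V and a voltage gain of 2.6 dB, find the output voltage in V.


Output voltage from dB gain:
V_out = V_in * 10^(gain_dB / 20)
      = 2.217 * 10^(2.6 / 20)
      = 2.217 * 1.348963
      = 2.9907 V

2.9907 V


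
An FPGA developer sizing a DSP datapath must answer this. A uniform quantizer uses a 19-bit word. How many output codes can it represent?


Number of quantization levels = 2^N
= 2^19
= 524288

524288


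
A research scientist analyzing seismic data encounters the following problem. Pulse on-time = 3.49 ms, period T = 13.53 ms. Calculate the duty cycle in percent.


Duty cycle as a percentage:
DC = (t_on / T) * 100
   = (3.49 / 13.53) * 100
   = 0.257945 * 100
   = 25.79 %

25.79 %


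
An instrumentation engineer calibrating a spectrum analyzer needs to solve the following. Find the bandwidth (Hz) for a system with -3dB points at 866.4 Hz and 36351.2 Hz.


Bandwidth is the difference of -3dB frequencies:
BW = f_high - f_low
   = 36351.2 - 866.4
   = 35484.8 Hz

35484.8 Hz


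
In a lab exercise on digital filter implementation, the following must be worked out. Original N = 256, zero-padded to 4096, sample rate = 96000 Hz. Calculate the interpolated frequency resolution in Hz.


Frequency resolution after zero-padding:
N_padded = 256 * 16 = 4096
df = fs / N_padded
   = 96000 / 4096
   = 23.4375 Hz

23.4375 Hz


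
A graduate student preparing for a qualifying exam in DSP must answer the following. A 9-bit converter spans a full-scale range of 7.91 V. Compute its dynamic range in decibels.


Dynamic range from full-scale to LSB:
V_min = V_max / 2^bits = 7.91 / 2^9
DR = 20 * log10(V_max / V_min)
   = 20 * log10(2^9)
   = 20 * 9 * log10(2)
   = 54.19 dB

54.19 dB


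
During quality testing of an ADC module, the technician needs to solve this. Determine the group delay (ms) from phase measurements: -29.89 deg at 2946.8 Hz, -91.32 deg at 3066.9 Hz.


Group delay from phase difference:
tau = -d(phi)/d(omega)
d(phi) = -61.43 deg = -1.072156 rad
d(omega) = 2*pi*(3066.9 - 2946.8) = 754.6106 rad/s
tau = -(-1.072156) / 754.6106
    = 1.4208 ms

1.4208 ms


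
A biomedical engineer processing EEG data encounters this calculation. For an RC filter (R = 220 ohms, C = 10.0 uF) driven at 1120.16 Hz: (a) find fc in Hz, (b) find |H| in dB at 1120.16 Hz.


Step 1 — cutoff frequency:
fc = 1 / (2*pi*R*C)
C = 10.0 uF = 1e-05 F
fc = 1 / (2*pi*220*1e-05)
   = 72.3432 Hz

Step 2 — magnitude at f = 1120.16 Hz:
|H(f)| = 1 / sqrt(1 + (f/fc)^2)
f/fc = 1120.16 / 72.3432 = 15.483971
|H| = 1 / sqrt(1 + 239.753358) = 0.0644486
|H|_dB = 20*log10(0.0644486) = -23.82 dB

fc = 72.3432 Hz; |H(1120.16 Hz)| = -23.82 dB


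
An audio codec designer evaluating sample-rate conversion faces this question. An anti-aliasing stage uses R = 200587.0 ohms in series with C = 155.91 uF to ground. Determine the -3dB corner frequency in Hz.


Cutoff frequency of a first-order RC filter:
fc = 1 / (2 * pi * R * C)
C = 155.91 uF = 0.00015591 F
fc = 1 / (2 * pi * 200587.0 * 0.00015591)
   = 1 / 196.49731615274
   = 0.005089 Hz

0.005089 Hz


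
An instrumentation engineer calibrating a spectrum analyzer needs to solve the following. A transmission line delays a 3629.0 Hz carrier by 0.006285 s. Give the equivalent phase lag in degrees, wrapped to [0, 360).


Phase shift from frequency and time delay:
phi = 360 * f * t_delay
    = 360 * 3629.0 * 0.006285
    = 8210.98 degrees
    mod 360 = 290.98 degrees

290.98 degrees


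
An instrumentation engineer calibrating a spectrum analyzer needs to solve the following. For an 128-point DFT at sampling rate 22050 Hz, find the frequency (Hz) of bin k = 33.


Frequency of DFT bin k:
f_k = k * fs / N
    = 33 * 22050 / 128
    = 727650 / 128
    = 5684.766 Hz

5684.766 Hz


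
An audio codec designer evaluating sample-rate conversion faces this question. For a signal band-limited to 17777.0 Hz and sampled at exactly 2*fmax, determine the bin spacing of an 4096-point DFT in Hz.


Step 1 — Nyquist sampling rate:
fs = 2 * fmax = 2 * 17777.0 = 35554.0 Hz

Step 2 — DFT bin spacing:
df = fs / N = 35554.0 / 4096 = 8.6802 Hz

8.6802 Hz


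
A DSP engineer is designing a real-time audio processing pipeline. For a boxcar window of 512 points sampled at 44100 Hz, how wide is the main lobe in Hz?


Main lobe width for a rectangular window:
Width = 2 * fs / N
      = 2 * 44100 / 512
      = 88200 / 512
      = 172.266 Hz

172.266 Hz


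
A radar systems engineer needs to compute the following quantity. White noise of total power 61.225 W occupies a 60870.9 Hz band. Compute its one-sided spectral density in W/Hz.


Power spectral density:
PSD = P / BW
    = 61.225 / 60870.9
    = 0.00100582 W/Hz

0.00100582 W/Hz


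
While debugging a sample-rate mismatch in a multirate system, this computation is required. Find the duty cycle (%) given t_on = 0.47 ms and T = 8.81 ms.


Duty cycle as a percentage:
DC = (t_on / T) * 100
   = (0.47 / 8.81) * 100
   = 0.053348 * 100
   = 5.33 %

5.33 %


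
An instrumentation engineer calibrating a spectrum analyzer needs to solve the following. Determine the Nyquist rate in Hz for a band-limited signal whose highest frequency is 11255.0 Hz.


The Nyquist rate is twice the maximum frequency component.
fs_min = 2 * fmax
      = 2 * 11255.0
      = 22510.0 Hz

22510.0


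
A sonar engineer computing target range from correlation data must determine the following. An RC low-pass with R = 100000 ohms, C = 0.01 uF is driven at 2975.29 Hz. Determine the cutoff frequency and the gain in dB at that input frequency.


Step 1 — cutoff frequency:
fc = 1 / (2*pi*R*C)
C = 0.01 uF = 1e-08 F
fc = 1 / (2*pi*100000*1e-08)
   = 159.155 Hz

Step 2 — magnitude at f = 2975.29 Hz:
|H(f)| = 1 / sqrt(1 + (f/fc)^2)
f/fc = 2975.29 / 159.155 = 18.694292
|H| = 1 / sqrt(1 + 349.476553) = 0.0534159
|H|_dB = 20*log10(0.0534159) = -25.45 dB

fc = 159.155 Hz; |H(2975.29 Hz)| = -25.45 dB


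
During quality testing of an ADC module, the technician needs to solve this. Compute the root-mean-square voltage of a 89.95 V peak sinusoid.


RMS voltage for a sinusoidal waveform:
V_rms = V_peak / sqrt(2)
      = 89.95 / 1.414214
      = 63.604 V

63.604 V


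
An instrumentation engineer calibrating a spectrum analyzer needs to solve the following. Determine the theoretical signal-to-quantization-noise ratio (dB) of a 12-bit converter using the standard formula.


Theoretical SNR for a full-scale sinusoid:
SNR = 6.02 * N + 1.76
    = 6.02 * 12 + 1.76
    = 72.24 + 1.76
    = 74.0 dB

74.0 dB


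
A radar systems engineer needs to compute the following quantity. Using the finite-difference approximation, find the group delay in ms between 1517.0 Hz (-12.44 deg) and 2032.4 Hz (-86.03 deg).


Group delay from phase difference:
tau = -d(phi)/d(omega)
d(phi) = -73.59 deg = -1.284388 rad
d(omega) = 2*pi*(2032.4 - 1517.0) = 3238.3537 rad/s
tau = -(-1.284388) / 3238.3537
    = 0.3966 ms

0.3966 ms


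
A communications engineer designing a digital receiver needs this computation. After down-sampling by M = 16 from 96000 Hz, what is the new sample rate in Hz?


Decimation reduces the sample rate:
fs_out = fs_in / M
       = 96000 / 16
       = 6000.0 Hz

6000.0 Hz


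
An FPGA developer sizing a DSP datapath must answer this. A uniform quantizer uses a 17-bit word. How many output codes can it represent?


Number of quantization levels = 2^N
= 2^17
= 131072

131072


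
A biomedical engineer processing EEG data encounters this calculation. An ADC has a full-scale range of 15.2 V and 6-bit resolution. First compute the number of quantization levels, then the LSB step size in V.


Step 1 — number of quantization levels:
L = 2^N = 2^6 = 64

Step 2 — LSB step size:
delta = Vfs / L
      = 15.2 / 64
      = 0.2375 V

Levels = 64; step size = 0.2375 V
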